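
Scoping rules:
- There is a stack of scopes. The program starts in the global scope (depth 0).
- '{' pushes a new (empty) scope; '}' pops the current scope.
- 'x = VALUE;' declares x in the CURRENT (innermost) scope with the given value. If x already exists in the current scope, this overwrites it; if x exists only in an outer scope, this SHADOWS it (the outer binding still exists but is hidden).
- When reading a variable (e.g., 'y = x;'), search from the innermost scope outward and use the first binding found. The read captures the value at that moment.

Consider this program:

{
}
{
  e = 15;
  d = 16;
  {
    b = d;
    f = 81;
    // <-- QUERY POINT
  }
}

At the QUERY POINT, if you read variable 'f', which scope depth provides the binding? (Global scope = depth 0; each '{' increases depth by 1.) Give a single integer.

Answer: 2

Derivation:
Step 1: enter scope (depth=1)
Step 2: exit scope (depth=0)
Step 3: enter scope (depth=1)
Step 4: declare e=15 at depth 1
Step 5: declare d=16 at depth 1
Step 6: enter scope (depth=2)
Step 7: declare b=(read d)=16 at depth 2
Step 8: declare f=81 at depth 2
Visible at query point: b=16 d=16 e=15 f=81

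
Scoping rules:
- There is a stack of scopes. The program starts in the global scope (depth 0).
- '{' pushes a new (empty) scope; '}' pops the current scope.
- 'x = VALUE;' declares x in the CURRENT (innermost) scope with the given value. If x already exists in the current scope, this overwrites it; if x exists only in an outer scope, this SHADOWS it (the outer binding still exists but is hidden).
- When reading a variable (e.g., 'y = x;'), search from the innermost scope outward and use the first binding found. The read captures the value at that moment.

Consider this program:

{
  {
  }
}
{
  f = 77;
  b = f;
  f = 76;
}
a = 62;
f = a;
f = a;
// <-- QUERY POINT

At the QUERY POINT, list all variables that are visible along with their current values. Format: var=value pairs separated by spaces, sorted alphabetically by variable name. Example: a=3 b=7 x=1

Step 1: enter scope (depth=1)
Step 2: enter scope (depth=2)
Step 3: exit scope (depth=1)
Step 4: exit scope (depth=0)
Step 5: enter scope (depth=1)
Step 6: declare f=77 at depth 1
Step 7: declare b=(read f)=77 at depth 1
Step 8: declare f=76 at depth 1
Step 9: exit scope (depth=0)
Step 10: declare a=62 at depth 0
Step 11: declare f=(read a)=62 at depth 0
Step 12: declare f=(read a)=62 at depth 0
Visible at query point: a=62 f=62

Answer: a=62 f=62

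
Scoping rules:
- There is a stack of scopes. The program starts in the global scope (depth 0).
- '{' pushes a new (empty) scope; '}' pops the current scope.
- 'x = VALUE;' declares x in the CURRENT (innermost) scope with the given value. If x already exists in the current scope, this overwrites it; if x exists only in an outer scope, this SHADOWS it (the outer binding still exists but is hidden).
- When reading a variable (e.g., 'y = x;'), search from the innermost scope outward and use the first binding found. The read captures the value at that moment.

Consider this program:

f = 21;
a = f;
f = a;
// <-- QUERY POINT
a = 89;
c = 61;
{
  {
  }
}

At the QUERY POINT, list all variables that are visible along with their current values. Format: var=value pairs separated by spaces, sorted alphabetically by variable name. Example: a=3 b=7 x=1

Step 1: declare f=21 at depth 0
Step 2: declare a=(read f)=21 at depth 0
Step 3: declare f=(read a)=21 at depth 0
Visible at query point: a=21 f=21

Answer: a=21 f=21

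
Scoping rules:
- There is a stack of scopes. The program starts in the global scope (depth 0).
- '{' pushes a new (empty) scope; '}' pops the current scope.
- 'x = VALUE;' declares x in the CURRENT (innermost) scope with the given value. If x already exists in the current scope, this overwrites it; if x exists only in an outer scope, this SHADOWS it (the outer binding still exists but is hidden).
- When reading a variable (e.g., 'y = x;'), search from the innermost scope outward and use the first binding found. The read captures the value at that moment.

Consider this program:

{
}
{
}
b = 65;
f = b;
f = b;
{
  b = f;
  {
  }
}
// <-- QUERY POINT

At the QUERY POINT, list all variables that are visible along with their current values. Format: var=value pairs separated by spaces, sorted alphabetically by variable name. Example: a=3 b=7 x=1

Answer: b=65 f=65

Derivation:
Step 1: enter scope (depth=1)
Step 2: exit scope (depth=0)
Step 3: enter scope (depth=1)
Step 4: exit scope (depth=0)
Step 5: declare b=65 at depth 0
Step 6: declare f=(read b)=65 at depth 0
Step 7: declare f=(read b)=65 at depth 0
Step 8: enter scope (depth=1)
Step 9: declare b=(read f)=65 at depth 1
Step 10: enter scope (depth=2)
Step 11: exit scope (depth=1)
Step 12: exit scope (depth=0)
Visible at query point: b=65 f=65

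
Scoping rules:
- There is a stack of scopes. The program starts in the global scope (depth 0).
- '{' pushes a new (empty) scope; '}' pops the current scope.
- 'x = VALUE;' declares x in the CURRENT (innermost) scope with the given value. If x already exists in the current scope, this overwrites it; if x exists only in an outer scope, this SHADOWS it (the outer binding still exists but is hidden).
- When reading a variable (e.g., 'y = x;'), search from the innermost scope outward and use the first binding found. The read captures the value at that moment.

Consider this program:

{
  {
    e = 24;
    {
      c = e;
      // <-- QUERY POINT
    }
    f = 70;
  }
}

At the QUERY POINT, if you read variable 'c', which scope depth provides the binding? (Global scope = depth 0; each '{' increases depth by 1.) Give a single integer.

Step 1: enter scope (depth=1)
Step 2: enter scope (depth=2)
Step 3: declare e=24 at depth 2
Step 4: enter scope (depth=3)
Step 5: declare c=(read e)=24 at depth 3
Visible at query point: c=24 e=24

Answer: 3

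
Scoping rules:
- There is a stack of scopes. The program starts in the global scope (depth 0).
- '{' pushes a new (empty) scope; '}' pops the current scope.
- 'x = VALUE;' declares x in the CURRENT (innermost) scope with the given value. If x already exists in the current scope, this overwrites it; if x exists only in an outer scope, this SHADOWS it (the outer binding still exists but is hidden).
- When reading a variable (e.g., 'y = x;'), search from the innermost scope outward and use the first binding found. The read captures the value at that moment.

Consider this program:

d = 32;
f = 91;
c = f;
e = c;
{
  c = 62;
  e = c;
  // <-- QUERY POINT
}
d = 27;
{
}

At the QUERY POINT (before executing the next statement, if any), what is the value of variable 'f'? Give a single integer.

Answer: 91

Derivation:
Step 1: declare d=32 at depth 0
Step 2: declare f=91 at depth 0
Step 3: declare c=(read f)=91 at depth 0
Step 4: declare e=(read c)=91 at depth 0
Step 5: enter scope (depth=1)
Step 6: declare c=62 at depth 1
Step 7: declare e=(read c)=62 at depth 1
Visible at query point: c=62 d=32 e=62 f=91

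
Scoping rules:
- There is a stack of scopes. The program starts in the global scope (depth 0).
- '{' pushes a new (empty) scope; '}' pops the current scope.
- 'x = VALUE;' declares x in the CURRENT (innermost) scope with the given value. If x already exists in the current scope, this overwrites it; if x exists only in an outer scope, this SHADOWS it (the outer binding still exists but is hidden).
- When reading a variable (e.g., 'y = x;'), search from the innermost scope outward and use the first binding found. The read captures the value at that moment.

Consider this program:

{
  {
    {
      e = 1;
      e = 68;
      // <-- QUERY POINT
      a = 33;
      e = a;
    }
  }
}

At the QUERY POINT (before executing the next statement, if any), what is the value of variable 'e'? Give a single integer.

Answer: 68

Derivation:
Step 1: enter scope (depth=1)
Step 2: enter scope (depth=2)
Step 3: enter scope (depth=3)
Step 4: declare e=1 at depth 3
Step 5: declare e=68 at depth 3
Visible at query point: e=68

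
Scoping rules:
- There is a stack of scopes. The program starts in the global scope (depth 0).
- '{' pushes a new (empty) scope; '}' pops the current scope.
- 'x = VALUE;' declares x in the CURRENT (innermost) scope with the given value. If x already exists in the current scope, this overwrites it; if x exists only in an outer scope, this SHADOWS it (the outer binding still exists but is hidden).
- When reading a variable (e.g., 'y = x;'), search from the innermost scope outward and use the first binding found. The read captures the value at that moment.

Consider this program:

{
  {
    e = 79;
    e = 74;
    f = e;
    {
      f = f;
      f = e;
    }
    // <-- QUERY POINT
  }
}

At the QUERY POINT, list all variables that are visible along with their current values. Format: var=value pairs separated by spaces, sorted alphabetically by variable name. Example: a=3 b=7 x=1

Step 1: enter scope (depth=1)
Step 2: enter scope (depth=2)
Step 3: declare e=79 at depth 2
Step 4: declare e=74 at depth 2
Step 5: declare f=(read e)=74 at depth 2
Step 6: enter scope (depth=3)
Step 7: declare f=(read f)=74 at depth 3
Step 8: declare f=(read e)=74 at depth 3
Step 9: exit scope (depth=2)
Visible at query point: e=74 f=74

Answer: e=74 f=74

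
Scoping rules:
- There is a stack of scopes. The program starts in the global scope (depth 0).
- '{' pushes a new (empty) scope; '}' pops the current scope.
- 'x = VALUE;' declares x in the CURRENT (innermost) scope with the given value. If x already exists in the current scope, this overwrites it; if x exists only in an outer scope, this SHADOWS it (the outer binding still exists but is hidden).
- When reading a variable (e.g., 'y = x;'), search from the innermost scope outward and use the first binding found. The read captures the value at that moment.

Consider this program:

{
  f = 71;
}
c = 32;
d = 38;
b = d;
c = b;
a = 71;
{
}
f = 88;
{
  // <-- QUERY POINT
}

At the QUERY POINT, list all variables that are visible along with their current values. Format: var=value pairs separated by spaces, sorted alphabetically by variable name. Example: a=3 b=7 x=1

Answer: a=71 b=38 c=38 d=38 f=88

Derivation:
Step 1: enter scope (depth=1)
Step 2: declare f=71 at depth 1
Step 3: exit scope (depth=0)
Step 4: declare c=32 at depth 0
Step 5: declare d=38 at depth 0
Step 6: declare b=(read d)=38 at depth 0
Step 7: declare c=(read b)=38 at depth 0
Step 8: declare a=71 at depth 0
Step 9: enter scope (depth=1)
Step 10: exit scope (depth=0)
Step 11: declare f=88 at depth 0
Step 12: enter scope (depth=1)
Visible at query point: a=71 b=38 c=38 d=38 f=88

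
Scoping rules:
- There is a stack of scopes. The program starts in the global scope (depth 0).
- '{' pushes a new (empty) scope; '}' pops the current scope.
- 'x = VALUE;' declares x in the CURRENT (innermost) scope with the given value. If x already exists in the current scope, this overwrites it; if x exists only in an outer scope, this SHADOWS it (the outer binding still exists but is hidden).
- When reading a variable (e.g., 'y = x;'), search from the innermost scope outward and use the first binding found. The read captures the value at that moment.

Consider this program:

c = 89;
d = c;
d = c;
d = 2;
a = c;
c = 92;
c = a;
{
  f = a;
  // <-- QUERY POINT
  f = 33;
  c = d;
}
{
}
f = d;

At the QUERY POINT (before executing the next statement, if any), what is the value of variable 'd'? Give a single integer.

Answer: 2

Derivation:
Step 1: declare c=89 at depth 0
Step 2: declare d=(read c)=89 at depth 0
Step 3: declare d=(read c)=89 at depth 0
Step 4: declare d=2 at depth 0
Step 5: declare a=(read c)=89 at depth 0
Step 6: declare c=92 at depth 0
Step 7: declare c=(read a)=89 at depth 0
Step 8: enter scope (depth=1)
Step 9: declare f=(read a)=89 at depth 1
Visible at query point: a=89 c=89 d=2 f=89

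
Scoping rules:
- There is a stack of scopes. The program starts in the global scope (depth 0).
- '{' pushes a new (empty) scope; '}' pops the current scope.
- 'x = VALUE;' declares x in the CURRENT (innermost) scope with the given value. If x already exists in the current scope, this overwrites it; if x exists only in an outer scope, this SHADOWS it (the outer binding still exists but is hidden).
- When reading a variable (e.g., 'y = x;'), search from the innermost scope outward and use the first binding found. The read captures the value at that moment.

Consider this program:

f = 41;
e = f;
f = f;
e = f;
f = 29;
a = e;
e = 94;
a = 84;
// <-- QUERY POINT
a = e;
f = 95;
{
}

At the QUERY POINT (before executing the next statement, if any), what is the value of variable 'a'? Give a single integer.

Step 1: declare f=41 at depth 0
Step 2: declare e=(read f)=41 at depth 0
Step 3: declare f=(read f)=41 at depth 0
Step 4: declare e=(read f)=41 at depth 0
Step 5: declare f=29 at depth 0
Step 6: declare a=(read e)=41 at depth 0
Step 7: declare e=94 at depth 0
Step 8: declare a=84 at depth 0
Visible at query point: a=84 e=94 f=29

Answer: 84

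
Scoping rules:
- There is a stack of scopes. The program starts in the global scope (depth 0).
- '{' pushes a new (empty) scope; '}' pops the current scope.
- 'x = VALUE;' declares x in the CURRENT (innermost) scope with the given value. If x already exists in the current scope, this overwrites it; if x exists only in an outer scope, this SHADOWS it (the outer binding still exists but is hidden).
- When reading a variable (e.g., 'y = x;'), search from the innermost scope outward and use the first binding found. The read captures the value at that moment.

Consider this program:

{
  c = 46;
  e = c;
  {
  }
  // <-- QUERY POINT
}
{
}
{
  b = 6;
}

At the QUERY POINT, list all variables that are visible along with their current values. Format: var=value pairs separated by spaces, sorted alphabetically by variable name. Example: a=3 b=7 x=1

Step 1: enter scope (depth=1)
Step 2: declare c=46 at depth 1
Step 3: declare e=(read c)=46 at depth 1
Step 4: enter scope (depth=2)
Step 5: exit scope (depth=1)
Visible at query point: c=46 e=46

Answer: c=46 e=46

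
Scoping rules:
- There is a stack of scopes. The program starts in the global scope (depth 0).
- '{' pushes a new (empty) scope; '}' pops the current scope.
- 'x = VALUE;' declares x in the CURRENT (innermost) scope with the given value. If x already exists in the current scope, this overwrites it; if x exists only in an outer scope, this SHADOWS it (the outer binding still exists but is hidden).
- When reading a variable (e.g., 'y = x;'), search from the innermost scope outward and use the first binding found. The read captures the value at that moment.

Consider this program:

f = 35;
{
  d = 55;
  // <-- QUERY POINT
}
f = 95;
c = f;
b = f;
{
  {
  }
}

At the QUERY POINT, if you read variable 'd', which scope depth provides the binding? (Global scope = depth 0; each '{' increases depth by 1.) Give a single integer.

Answer: 1

Derivation:
Step 1: declare f=35 at depth 0
Step 2: enter scope (depth=1)
Step 3: declare d=55 at depth 1
Visible at query point: d=55 f=35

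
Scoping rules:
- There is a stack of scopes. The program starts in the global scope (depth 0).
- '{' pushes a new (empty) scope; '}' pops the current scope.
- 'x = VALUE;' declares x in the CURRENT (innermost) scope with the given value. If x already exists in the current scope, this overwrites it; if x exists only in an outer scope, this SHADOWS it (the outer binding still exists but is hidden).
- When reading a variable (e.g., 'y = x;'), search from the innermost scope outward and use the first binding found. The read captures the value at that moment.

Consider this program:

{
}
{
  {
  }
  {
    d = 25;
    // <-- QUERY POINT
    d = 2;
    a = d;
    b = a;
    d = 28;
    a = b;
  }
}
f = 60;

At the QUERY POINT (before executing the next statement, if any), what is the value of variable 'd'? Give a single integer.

Answer: 25

Derivation:
Step 1: enter scope (depth=1)
Step 2: exit scope (depth=0)
Step 3: enter scope (depth=1)
Step 4: enter scope (depth=2)
Step 5: exit scope (depth=1)
Step 6: enter scope (depth=2)
Step 7: declare d=25 at depth 2
Visible at query point: d=25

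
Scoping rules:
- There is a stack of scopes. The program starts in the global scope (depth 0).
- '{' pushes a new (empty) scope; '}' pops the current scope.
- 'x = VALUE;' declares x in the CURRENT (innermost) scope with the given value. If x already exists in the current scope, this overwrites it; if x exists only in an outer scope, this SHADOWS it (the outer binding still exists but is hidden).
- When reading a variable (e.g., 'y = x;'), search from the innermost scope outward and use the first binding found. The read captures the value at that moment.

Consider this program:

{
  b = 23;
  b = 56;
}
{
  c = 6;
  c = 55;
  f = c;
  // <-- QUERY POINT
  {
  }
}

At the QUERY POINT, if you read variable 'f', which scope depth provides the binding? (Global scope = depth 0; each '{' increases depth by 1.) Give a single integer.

Answer: 1

Derivation:
Step 1: enter scope (depth=1)
Step 2: declare b=23 at depth 1
Step 3: declare b=56 at depth 1
Step 4: exit scope (depth=0)
Step 5: enter scope (depth=1)
Step 6: declare c=6 at depth 1
Step 7: declare c=55 at depth 1
Step 8: declare f=(read c)=55 at depth 1
Visible at query point: c=55 f=55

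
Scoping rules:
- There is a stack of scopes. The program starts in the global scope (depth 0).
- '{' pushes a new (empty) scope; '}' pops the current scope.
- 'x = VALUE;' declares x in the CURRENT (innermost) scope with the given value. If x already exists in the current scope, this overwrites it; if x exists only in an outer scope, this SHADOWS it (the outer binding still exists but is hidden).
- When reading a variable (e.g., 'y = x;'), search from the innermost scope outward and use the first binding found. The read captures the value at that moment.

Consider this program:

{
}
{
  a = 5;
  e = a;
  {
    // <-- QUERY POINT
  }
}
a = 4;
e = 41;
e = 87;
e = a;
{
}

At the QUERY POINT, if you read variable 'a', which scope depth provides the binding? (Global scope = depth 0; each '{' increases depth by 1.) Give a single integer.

Answer: 1

Derivation:
Step 1: enter scope (depth=1)
Step 2: exit scope (depth=0)
Step 3: enter scope (depth=1)
Step 4: declare a=5 at depth 1
Step 5: declare e=(read a)=5 at depth 1
Step 6: enter scope (depth=2)
Visible at query point: a=5 e=5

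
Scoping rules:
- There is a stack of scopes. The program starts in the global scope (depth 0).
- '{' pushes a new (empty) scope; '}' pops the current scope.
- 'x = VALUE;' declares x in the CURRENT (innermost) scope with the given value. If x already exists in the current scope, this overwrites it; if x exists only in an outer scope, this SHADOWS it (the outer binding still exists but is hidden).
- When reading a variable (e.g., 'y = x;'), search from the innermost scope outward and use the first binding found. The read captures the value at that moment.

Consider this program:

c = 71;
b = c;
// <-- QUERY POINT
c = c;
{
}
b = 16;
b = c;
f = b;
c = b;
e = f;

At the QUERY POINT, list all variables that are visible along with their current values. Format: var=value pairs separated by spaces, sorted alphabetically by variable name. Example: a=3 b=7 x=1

Step 1: declare c=71 at depth 0
Step 2: declare b=(read c)=71 at depth 0
Visible at query point: b=71 c=71

Answer: b=71 c=71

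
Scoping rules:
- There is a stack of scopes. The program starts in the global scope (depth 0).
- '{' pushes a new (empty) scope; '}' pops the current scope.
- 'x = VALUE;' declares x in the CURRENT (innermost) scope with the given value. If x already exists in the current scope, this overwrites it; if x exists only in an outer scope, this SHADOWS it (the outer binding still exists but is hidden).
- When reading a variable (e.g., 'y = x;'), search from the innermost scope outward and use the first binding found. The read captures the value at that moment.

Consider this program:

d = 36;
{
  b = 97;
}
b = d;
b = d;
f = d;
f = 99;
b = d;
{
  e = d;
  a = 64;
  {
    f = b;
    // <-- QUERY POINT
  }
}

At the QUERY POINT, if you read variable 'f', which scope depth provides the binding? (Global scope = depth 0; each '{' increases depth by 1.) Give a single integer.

Answer: 2

Derivation:
Step 1: declare d=36 at depth 0
Step 2: enter scope (depth=1)
Step 3: declare b=97 at depth 1
Step 4: exit scope (depth=0)
Step 5: declare b=(read d)=36 at depth 0
Step 6: declare b=(read d)=36 at depth 0
Step 7: declare f=(read d)=36 at depth 0
Step 8: declare f=99 at depth 0
Step 9: declare b=(read d)=36 at depth 0
Step 10: enter scope (depth=1)
Step 11: declare e=(read d)=36 at depth 1
Step 12: declare a=64 at depth 1
Step 13: enter scope (depth=2)
Step 14: declare f=(read b)=36 at depth 2
Visible at query point: a=64 b=36 d=36 e=36 f=36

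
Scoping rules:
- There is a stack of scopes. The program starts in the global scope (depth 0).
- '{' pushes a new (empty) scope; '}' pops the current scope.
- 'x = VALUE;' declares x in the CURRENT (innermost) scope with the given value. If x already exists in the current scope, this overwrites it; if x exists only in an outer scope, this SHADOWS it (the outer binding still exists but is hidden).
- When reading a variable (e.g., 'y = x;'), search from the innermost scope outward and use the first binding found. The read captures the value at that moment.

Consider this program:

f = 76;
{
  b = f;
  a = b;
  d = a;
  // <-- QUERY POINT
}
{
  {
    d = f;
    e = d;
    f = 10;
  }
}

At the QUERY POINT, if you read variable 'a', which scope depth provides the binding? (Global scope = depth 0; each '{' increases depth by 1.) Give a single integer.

Step 1: declare f=76 at depth 0
Step 2: enter scope (depth=1)
Step 3: declare b=(read f)=76 at depth 1
Step 4: declare a=(read b)=76 at depth 1
Step 5: declare d=(read a)=76 at depth 1
Visible at query point: a=76 b=76 d=76 f=76

Answer: 1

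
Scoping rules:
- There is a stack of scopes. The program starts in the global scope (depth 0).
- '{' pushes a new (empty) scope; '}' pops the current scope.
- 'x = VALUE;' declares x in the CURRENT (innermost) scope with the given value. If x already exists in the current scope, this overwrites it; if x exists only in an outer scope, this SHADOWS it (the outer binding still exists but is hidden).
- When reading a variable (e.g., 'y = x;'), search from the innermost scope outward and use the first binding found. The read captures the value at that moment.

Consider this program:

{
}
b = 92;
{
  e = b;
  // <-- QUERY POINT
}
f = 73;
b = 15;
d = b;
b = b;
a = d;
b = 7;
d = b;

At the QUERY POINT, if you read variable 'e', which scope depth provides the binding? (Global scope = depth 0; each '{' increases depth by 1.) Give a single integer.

Answer: 1

Derivation:
Step 1: enter scope (depth=1)
Step 2: exit scope (depth=0)
Step 3: declare b=92 at depth 0
Step 4: enter scope (depth=1)
Step 5: declare e=(read b)=92 at depth 1
Visible at query point: b=92 e=92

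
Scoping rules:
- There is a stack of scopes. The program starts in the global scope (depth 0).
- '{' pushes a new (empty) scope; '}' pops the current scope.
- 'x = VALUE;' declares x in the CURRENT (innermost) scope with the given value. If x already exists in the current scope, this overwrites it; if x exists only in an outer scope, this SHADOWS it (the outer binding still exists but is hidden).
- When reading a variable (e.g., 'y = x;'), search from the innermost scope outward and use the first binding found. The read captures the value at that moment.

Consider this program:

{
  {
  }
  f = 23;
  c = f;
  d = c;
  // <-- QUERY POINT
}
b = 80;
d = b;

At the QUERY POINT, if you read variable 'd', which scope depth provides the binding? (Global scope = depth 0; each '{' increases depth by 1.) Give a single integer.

Step 1: enter scope (depth=1)
Step 2: enter scope (depth=2)
Step 3: exit scope (depth=1)
Step 4: declare f=23 at depth 1
Step 5: declare c=(read f)=23 at depth 1
Step 6: declare d=(read c)=23 at depth 1
Visible at query point: c=23 d=23 f=23

Answer: 1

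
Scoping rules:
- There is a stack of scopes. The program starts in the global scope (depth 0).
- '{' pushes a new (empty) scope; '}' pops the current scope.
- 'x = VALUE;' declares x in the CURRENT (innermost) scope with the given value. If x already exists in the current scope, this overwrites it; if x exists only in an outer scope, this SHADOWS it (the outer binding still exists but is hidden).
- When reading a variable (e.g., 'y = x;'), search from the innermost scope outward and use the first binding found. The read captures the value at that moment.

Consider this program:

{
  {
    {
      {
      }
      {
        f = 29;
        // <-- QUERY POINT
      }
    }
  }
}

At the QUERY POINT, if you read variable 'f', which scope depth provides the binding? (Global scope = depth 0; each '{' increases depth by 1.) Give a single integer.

Step 1: enter scope (depth=1)
Step 2: enter scope (depth=2)
Step 3: enter scope (depth=3)
Step 4: enter scope (depth=4)
Step 5: exit scope (depth=3)
Step 6: enter scope (depth=4)
Step 7: declare f=29 at depth 4
Visible at query point: f=29

Answer: 4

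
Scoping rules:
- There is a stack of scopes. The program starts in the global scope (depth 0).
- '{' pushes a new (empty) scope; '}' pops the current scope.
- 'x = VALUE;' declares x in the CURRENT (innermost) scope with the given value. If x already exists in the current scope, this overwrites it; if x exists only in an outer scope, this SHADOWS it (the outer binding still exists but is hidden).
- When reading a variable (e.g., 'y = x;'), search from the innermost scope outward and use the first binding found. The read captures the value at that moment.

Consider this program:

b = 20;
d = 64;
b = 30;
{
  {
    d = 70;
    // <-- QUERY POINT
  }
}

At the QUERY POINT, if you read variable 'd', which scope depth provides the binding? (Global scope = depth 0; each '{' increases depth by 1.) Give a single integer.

Answer: 2

Derivation:
Step 1: declare b=20 at depth 0
Step 2: declare d=64 at depth 0
Step 3: declare b=30 at depth 0
Step 4: enter scope (depth=1)
Step 5: enter scope (depth=2)
Step 6: declare d=70 at depth 2
Visible at query point: b=30 d=70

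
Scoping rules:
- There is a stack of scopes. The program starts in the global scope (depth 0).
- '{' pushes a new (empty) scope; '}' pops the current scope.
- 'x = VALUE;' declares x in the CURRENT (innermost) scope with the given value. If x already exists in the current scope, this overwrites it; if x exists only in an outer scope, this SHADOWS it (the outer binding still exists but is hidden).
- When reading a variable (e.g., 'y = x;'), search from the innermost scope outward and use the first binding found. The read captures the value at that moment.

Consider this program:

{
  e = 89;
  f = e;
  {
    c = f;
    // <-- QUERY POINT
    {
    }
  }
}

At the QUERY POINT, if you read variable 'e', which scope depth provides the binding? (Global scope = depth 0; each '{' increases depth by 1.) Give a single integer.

Answer: 1

Derivation:
Step 1: enter scope (depth=1)
Step 2: declare e=89 at depth 1
Step 3: declare f=(read e)=89 at depth 1
Step 4: enter scope (depth=2)
Step 5: declare c=(read f)=89 at depth 2
Visible at query point: c=89 e=89 f=89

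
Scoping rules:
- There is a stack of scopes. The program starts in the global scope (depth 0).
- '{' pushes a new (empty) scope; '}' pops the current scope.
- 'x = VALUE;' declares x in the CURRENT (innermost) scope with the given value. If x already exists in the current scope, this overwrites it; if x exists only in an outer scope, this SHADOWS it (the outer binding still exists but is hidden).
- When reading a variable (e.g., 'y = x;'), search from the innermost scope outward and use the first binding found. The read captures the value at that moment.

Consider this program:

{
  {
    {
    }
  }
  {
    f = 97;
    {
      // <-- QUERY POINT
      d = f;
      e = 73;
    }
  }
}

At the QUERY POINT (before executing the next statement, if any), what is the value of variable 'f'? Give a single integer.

Step 1: enter scope (depth=1)
Step 2: enter scope (depth=2)
Step 3: enter scope (depth=3)
Step 4: exit scope (depth=2)
Step 5: exit scope (depth=1)
Step 6: enter scope (depth=2)
Step 7: declare f=97 at depth 2
Step 8: enter scope (depth=3)
Visible at query point: f=97

Answer: 97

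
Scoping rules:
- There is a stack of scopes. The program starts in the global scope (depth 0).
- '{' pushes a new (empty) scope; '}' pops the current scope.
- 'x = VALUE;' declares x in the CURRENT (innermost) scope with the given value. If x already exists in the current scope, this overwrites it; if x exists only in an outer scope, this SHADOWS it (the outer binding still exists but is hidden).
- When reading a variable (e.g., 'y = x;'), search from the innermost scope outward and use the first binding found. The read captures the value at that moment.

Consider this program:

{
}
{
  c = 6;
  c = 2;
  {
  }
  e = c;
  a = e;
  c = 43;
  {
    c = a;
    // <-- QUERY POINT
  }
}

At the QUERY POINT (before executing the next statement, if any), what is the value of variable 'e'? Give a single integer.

Step 1: enter scope (depth=1)
Step 2: exit scope (depth=0)
Step 3: enter scope (depth=1)
Step 4: declare c=6 at depth 1
Step 5: declare c=2 at depth 1
Step 6: enter scope (depth=2)
Step 7: exit scope (depth=1)
Step 8: declare e=(read c)=2 at depth 1
Step 9: declare a=(read e)=2 at depth 1
Step 10: declare c=43 at depth 1
Step 11: enter scope (depth=2)
Step 12: declare c=(read a)=2 at depth 2
Visible at query point: a=2 c=2 e=2

Answer: 2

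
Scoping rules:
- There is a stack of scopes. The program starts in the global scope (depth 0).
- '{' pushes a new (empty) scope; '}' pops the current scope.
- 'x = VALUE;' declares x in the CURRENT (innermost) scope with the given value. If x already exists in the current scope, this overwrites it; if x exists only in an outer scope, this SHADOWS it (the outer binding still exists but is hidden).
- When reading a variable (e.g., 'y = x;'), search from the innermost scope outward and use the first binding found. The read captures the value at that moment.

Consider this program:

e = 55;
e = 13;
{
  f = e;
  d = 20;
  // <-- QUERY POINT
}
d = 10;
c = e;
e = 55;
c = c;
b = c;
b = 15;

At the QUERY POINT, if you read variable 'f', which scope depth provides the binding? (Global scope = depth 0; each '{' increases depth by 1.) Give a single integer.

Step 1: declare e=55 at depth 0
Step 2: declare e=13 at depth 0
Step 3: enter scope (depth=1)
Step 4: declare f=(read e)=13 at depth 1
Step 5: declare d=20 at depth 1
Visible at query point: d=20 e=13 f=13

Answer: 1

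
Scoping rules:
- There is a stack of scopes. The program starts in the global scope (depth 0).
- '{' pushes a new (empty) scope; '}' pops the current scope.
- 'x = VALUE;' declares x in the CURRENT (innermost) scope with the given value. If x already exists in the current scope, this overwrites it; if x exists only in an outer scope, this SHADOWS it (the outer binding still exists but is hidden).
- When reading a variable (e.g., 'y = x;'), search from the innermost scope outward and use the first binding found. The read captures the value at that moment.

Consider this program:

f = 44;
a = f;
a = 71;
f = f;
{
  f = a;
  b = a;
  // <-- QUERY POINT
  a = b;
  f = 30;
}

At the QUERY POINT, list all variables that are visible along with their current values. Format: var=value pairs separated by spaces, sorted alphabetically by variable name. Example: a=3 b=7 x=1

Answer: a=71 b=71 f=71

Derivation:
Step 1: declare f=44 at depth 0
Step 2: declare a=(read f)=44 at depth 0
Step 3: declare a=71 at depth 0
Step 4: declare f=(read f)=44 at depth 0
Step 5: enter scope (depth=1)
Step 6: declare f=(read a)=71 at depth 1
Step 7: declare b=(read a)=71 at depth 1
Visible at query point: a=71 b=71 f=71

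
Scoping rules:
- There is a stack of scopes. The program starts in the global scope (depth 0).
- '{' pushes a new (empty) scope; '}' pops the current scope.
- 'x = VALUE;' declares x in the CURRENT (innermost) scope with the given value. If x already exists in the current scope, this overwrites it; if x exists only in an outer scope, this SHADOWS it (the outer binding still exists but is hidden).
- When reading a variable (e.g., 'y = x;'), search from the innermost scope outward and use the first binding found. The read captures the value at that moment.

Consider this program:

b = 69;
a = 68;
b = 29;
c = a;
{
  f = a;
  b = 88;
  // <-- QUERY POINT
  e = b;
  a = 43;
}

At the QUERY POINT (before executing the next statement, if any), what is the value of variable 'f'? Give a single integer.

Step 1: declare b=69 at depth 0
Step 2: declare a=68 at depth 0
Step 3: declare b=29 at depth 0
Step 4: declare c=(read a)=68 at depth 0
Step 5: enter scope (depth=1)
Step 6: declare f=(read a)=68 at depth 1
Step 7: declare b=88 at depth 1
Visible at query point: a=68 b=88 c=68 f=68

Answer: 68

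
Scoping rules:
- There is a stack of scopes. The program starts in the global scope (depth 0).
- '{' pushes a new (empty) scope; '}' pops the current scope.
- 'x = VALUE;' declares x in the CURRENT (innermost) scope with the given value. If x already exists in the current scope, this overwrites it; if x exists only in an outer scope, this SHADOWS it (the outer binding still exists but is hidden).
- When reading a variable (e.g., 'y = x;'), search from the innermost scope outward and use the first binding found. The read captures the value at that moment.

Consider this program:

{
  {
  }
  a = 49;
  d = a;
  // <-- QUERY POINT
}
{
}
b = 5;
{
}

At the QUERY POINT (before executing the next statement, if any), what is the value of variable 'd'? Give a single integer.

Answer: 49

Derivation:
Step 1: enter scope (depth=1)
Step 2: enter scope (depth=2)
Step 3: exit scope (depth=1)
Step 4: declare a=49 at depth 1
Step 5: declare d=(read a)=49 at depth 1
Visible at query point: a=49 d=49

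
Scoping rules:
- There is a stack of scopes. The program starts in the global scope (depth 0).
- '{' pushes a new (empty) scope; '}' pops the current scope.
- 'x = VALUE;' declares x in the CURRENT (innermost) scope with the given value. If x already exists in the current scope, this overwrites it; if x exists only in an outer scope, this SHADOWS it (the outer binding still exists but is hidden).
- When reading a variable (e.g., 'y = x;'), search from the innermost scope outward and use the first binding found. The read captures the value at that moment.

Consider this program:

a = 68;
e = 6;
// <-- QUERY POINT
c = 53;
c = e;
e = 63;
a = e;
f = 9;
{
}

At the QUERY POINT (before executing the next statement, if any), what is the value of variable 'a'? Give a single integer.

Step 1: declare a=68 at depth 0
Step 2: declare e=6 at depth 0
Visible at query point: a=68 e=6

Answer: 68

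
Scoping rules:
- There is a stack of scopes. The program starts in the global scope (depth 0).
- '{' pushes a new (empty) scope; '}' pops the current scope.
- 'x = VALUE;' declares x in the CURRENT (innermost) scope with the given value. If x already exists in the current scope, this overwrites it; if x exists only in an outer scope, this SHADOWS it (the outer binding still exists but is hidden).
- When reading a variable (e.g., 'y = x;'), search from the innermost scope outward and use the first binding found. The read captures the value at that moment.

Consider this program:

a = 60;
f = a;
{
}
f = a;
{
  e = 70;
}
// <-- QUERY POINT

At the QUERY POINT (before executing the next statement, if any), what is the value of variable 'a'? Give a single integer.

Answer: 60

Derivation:
Step 1: declare a=60 at depth 0
Step 2: declare f=(read a)=60 at depth 0
Step 3: enter scope (depth=1)
Step 4: exit scope (depth=0)
Step 5: declare f=(read a)=60 at depth 0
Step 6: enter scope (depth=1)
Step 7: declare e=70 at depth 1
Step 8: exit scope (depth=0)
Visible at query point: a=60 f=60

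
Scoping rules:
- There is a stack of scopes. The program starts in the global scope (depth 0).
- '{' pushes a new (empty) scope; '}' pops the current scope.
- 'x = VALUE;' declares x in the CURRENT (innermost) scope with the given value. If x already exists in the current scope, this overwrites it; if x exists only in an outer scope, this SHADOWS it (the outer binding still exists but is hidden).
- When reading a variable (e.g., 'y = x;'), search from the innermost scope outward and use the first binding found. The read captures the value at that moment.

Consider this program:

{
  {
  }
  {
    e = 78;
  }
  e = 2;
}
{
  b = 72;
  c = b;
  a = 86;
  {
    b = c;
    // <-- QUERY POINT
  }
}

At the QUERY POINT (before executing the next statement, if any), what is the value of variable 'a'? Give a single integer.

Answer: 86

Derivation:
Step 1: enter scope (depth=1)
Step 2: enter scope (depth=2)
Step 3: exit scope (depth=1)
Step 4: enter scope (depth=2)
Step 5: declare e=78 at depth 2
Step 6: exit scope (depth=1)
Step 7: declare e=2 at depth 1
Step 8: exit scope (depth=0)
Step 9: enter scope (depth=1)
Step 10: declare b=72 at depth 1
Step 11: declare c=(read b)=72 at depth 1
Step 12: declare a=86 at depth 1
Step 13: enter scope (depth=2)
Step 14: declare b=(read c)=72 at depth 2
Visible at query point: a=86 b=72 c=72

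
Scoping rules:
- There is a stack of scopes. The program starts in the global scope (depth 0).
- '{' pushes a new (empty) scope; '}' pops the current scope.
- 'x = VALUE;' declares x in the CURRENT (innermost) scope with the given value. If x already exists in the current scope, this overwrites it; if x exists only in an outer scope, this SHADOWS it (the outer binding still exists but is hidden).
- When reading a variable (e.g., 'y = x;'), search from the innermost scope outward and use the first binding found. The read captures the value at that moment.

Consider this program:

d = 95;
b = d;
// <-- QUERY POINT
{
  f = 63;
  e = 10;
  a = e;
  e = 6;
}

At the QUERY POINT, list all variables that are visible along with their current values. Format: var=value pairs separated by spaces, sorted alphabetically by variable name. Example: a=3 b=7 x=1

Answer: b=95 d=95

Derivation:
Step 1: declare d=95 at depth 0
Step 2: declare b=(read d)=95 at depth 0
Visible at query point: b=95 d=95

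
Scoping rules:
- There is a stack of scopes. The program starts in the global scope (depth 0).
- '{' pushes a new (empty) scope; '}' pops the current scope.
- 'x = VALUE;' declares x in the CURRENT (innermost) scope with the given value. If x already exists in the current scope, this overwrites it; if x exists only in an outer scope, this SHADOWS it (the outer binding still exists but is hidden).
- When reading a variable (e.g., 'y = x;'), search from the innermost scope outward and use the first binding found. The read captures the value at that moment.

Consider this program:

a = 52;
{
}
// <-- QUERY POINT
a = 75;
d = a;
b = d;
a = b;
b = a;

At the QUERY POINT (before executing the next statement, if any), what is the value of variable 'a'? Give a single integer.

Answer: 52

Derivation:
Step 1: declare a=52 at depth 0
Step 2: enter scope (depth=1)
Step 3: exit scope (depth=0)
Visible at query point: a=52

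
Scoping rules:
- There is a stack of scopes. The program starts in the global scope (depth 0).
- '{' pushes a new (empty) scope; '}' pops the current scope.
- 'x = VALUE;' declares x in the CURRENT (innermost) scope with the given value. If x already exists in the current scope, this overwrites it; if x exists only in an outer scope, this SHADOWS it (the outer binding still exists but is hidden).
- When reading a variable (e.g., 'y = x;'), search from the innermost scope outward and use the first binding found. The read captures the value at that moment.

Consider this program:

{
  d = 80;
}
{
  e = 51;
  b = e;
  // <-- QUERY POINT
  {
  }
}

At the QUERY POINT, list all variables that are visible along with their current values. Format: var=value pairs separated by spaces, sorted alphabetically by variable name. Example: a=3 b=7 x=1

Step 1: enter scope (depth=1)
Step 2: declare d=80 at depth 1
Step 3: exit scope (depth=0)
Step 4: enter scope (depth=1)
Step 5: declare e=51 at depth 1
Step 6: declare b=(read e)=51 at depth 1
Visible at query point: b=51 e=51

Answer: b=51 e=51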